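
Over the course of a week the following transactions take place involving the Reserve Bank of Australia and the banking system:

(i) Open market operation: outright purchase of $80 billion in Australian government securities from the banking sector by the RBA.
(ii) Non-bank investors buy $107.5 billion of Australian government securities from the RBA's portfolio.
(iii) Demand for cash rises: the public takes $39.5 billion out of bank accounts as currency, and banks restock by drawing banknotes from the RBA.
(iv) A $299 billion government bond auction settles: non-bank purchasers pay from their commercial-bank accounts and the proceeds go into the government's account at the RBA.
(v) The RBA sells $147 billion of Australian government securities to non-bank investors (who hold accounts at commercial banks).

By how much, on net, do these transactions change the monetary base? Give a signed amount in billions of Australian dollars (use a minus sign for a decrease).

-$473.5 billion

OMO purchase (from banks) $80 billion: RBA balance sheet expands → +$80B.
Asset sale (to non-banks) $107.5 billion: RBA balance sheet contracts → −$107.5B.
Currency withdrawal $39.5 billion: just a shift between currency and reserves — both are base money → 0.
Government account inflow $299 billion: reserves shift to a non-base liability → −$299B.
Asset sale (to non-banks) $147 billion: RBA balance sheet contracts → −$147B.
Net: 80 − 107.5 + 0 − 299 − 147 = -$473.5 billion.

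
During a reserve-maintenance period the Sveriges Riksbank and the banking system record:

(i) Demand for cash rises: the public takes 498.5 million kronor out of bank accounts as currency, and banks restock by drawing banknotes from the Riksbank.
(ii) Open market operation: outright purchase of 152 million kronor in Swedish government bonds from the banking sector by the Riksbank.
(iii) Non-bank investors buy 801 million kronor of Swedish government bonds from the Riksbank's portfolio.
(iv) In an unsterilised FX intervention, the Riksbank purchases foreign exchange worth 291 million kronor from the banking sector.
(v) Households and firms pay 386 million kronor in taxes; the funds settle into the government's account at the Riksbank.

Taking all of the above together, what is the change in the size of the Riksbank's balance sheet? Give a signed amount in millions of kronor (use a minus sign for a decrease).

Currency withdrawal 498.5 million kronor: only the composition of liabilities changes → 0.
OMO purchase (from banks) 152 million kronor: a Riksbank asset is acquired → +152M.
Asset sale (to non-banks) 801 million kronor: a Riksbank asset is shed → −801M.
FX purchase 291 million kronor: a Riksbank asset is acquired → +291M.
Government account inflow 386 million kronor: only the composition of liabilities changes → 0.
Net: 0 + 152 − 801 + 291 + 0 = -358 million.

-358 million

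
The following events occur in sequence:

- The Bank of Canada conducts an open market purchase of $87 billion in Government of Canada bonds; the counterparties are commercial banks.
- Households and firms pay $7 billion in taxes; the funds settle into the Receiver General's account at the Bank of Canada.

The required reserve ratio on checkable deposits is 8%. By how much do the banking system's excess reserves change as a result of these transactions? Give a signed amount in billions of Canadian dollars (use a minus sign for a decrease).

+$80.56 billion

OMO purchase (from banks) $87 billion: reserves +$87B, deposits 0.
Government account inflow $7 billion: reserves −$7B, deposits −$7B.
Totals: Δreserves = +$80B, Δdeposits = −$7B.
Δrequired reserves = 8% × −$7B = −$0.56B.
Δexcess reserves = Δreserves − Δrequired = +$80B − (−$0.56B) = +$80.56 billion.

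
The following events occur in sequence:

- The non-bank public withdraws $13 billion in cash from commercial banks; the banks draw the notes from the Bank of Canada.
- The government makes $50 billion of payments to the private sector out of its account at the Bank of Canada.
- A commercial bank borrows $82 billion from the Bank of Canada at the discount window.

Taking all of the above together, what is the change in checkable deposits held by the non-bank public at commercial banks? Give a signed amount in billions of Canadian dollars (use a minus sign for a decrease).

+$37 billion

Bank of Canada balance sheet:
  Assets:      Loans to banks +$82B
  Liabilities: Bank reserves +$119B, Currency in circulation +$13B, Government deposits −$50B
Commercial banking system:
  Assets:      Reserves at CB +$119B
  Liabilities: Checkable deposits +$37B, Borrowings from CB +$82B
So the change in checkable deposits held by the non-bank public at commercial banks is +$37 billion.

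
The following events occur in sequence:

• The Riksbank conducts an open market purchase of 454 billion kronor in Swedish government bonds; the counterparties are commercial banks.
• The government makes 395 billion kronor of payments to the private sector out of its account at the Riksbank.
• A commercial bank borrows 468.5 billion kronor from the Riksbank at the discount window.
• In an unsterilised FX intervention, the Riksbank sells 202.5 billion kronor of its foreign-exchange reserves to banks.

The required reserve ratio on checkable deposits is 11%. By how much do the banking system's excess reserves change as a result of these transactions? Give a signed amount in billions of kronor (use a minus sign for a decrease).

+1071.55 billion

OMO purchase (from banks) 454 billion kronor: reserves +454B, deposits 0.
Government spending 395 billion kronor: reserves +395B, deposits +395B.
Discount-window loan 468.5 billion kronor: reserves +468.5B, deposits 0.
FX sale 202.5 billion kronor: reserves −202.5B, deposits 0.
Totals: Δreserves = +1115B, Δdeposits = +395B.
Δrequired reserves = 11% × +395B = +43.45B.
Δexcess reserves = Δreserves − Δrequired = +1115B − (+43.45B) = +1071.55 billion.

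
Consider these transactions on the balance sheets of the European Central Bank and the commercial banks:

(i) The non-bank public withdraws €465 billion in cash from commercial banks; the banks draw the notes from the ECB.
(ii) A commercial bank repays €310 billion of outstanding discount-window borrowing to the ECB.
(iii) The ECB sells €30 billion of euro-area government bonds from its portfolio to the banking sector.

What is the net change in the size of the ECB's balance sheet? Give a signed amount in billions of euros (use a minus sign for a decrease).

Currency withdrawal €465 billion: only the composition of liabilities changes → 0.
Discount-window repayment €310 billion: an ECB asset is shed → −€310B.
OMO sale (to banks) €30 billion: an ECB asset is shed → −€30B.
Net: 0 − 310 − 30 = -€340 billion.

-€340 billion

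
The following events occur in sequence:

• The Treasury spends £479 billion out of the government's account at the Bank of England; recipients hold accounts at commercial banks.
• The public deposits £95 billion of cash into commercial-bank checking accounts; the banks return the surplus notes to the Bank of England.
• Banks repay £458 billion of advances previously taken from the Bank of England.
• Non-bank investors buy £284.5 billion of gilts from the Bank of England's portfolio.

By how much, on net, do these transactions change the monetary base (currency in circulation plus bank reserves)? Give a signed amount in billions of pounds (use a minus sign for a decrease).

Government spending £479 billion: a non-base liability converts back to reserves → +£479B.
Currency deposit £95 billion: just a shift between currency and reserves — both are base money → 0.
Discount-window repayment £458 billion: Bank of England balance sheet contracts → −£458B.
Asset sale (to non-banks) £284.5 billion: Bank of England balance sheet contracts → −£284.5B.
Net: 479 + 0 − 458 − 284.5 = -£263.5 billion.

-£263.5 billion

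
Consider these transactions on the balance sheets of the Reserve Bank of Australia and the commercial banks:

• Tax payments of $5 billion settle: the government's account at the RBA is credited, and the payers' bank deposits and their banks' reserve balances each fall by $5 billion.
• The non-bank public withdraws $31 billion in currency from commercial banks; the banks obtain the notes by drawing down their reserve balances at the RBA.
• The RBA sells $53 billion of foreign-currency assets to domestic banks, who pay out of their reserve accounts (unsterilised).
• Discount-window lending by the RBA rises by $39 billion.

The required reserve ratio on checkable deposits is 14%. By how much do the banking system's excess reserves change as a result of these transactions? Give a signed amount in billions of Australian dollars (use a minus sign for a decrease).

Government account inflow $5 billion: reserves −$5B, deposits −$5B.
Currency withdrawal $31 billion: reserves −$31B, deposits −$31B.
FX sale $53 billion: reserves −$53B, deposits 0.
Discount-window loan $39 billion: reserves +$39B, deposits 0.
Totals: Δreserves = −$50B, Δdeposits = −$36B.
Δrequired reserves = 14% × −$36B = −$5.04B.
Δexcess reserves = Δreserves − Δrequired = −$50B − (−$5.04B) = -$44.96 billion.

-$44.96 billion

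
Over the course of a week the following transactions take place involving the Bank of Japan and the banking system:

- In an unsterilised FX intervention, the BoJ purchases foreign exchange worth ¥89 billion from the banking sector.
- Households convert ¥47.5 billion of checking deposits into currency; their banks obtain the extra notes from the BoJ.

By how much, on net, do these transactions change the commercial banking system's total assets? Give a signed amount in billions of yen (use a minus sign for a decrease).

-¥47.5 billion

BoJ balance sheet:
  Assets:      Foreign assets +¥89B
  Liabilities: Bank reserves +¥41.5B, Currency in circulation +¥47.5B
Commercial banking system:
  Assets:      Reserves at CB +¥41.5B, Foreign assets −¥89B
  Liabilities: Checkable deposits −¥47.5B
Change in total bank assets = -¥47.5 billion.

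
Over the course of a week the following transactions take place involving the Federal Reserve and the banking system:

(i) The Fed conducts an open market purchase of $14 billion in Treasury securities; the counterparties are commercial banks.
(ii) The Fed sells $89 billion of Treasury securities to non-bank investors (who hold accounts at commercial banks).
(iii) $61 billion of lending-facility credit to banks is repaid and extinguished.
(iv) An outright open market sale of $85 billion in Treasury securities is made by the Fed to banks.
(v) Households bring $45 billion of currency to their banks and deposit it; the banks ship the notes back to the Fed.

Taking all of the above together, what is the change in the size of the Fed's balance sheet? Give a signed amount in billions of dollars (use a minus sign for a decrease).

-$221 billion

OMO purchase (from banks) $14 billion: a Fed asset is acquired → +$14B.
Asset sale (to non-banks) $89 billion: a Fed asset is shed → −$89B.
Discount-window repayment $61 billion: a Fed asset is shed → −$61B.
OMO sale (to banks) $85 billion: a Fed asset is shed → −$85B.
Currency deposit $45 billion: only the composition of liabilities changes → 0.
Net: 14 − 89 − 61 − 85 + 0 = -$221 billion.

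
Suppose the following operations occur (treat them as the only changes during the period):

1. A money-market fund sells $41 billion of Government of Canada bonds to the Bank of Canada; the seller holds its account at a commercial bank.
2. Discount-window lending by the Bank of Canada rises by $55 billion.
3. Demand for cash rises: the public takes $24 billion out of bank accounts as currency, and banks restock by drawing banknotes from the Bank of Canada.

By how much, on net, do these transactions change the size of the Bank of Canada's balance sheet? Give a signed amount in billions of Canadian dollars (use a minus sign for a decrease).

Asset purchase (from non-banks) $41 billion: a Bank of Canada asset is acquired → +$41B.
Discount-window loan $55 billion: a Bank of Canada asset is acquired → +$55B.
Currency withdrawal $24 billion: only the composition of liabilities changes → 0.
Net: 41 + 55 + 0 = +$96 billion.

+$96 billion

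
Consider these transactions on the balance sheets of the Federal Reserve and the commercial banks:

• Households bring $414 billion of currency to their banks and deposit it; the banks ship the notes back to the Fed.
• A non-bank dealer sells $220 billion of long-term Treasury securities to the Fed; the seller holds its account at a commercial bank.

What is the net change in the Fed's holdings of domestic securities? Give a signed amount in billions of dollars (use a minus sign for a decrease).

+$220 billion

Currency deposit $414 billion: the Fed's securities portfolio is untouched → 0.
Asset purchase (from non-banks) $220 billion: securities added to the Fed's portfolio → +$220B.
Net: 0 + 220 = +$220 billion.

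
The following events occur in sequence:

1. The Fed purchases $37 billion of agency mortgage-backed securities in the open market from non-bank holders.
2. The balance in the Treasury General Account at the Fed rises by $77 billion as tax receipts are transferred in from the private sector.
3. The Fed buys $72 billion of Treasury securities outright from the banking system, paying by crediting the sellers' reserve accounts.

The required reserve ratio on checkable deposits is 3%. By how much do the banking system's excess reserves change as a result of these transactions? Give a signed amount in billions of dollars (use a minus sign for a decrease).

+$33.2 billion

Asset purchase (from non-banks) $37 billion: reserves +$37B, deposits +$37B.
Government account inflow $77 billion: reserves −$77B, deposits −$77B.
OMO purchase (from banks) $72 billion: reserves +$72B, deposits 0.
Totals: Δreserves = +$32B, Δdeposits = −$40B.
Δrequired reserves = 3% × −$40B = −$1.2B.
Δexcess reserves = Δreserves − Δrequired = +$32B − (−$1.2B) = +$33.2 billion.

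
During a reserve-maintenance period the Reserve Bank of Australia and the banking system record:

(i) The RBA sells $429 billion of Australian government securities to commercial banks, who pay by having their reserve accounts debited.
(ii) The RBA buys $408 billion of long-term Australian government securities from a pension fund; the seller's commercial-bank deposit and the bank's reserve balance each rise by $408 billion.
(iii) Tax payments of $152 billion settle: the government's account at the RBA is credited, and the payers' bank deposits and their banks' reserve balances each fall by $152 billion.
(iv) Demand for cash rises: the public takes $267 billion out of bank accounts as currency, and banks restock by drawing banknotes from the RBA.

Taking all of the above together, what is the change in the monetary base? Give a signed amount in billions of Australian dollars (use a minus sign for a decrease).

RBA balance sheet:
  Assets:      Securities −$21B
  Liabilities: Bank reserves −$440B, Currency in circulation +$267B, Government deposits +$152B
Monetary base = currency + reserves: +$267B + (−$440B) = -$173 billion.

-$173 billion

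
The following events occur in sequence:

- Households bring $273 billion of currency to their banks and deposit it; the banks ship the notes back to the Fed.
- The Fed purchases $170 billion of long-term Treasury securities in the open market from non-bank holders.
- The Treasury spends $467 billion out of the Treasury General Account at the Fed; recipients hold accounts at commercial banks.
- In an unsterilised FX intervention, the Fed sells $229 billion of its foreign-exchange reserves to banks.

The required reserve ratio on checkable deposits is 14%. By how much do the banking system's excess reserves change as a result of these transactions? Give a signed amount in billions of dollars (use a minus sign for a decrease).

Currency deposit $273 billion: reserves +$273B, deposits +$273B.
Asset purchase (from non-banks) $170 billion: reserves +$170B, deposits +$170B.
Government spending $467 billion: reserves +$467B, deposits +$467B.
FX sale $229 billion: reserves −$229B, deposits 0.
Totals: Δreserves = +$681B, Δdeposits = +$910B.
Δrequired reserves = 14% × +$910B = +$127.4B.
Δexcess reserves = Δreserves − Δrequired = +$681B − (+$127.4B) = +$553.6 billion.

+$553.6 billion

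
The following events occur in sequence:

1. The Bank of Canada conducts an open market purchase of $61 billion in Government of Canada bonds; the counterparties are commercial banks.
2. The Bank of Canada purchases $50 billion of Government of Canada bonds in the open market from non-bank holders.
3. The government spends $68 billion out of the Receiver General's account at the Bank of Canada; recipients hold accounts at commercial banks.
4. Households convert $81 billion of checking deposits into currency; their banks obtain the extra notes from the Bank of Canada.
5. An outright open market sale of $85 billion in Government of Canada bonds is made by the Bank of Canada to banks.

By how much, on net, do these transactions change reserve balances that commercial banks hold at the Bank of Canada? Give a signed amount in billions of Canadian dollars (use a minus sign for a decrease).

+$13 billion

OMO purchase (from banks) $61 billion: the Bank of Canada pays by crediting reserve accounts → +$61B.
Asset purchase (from non-banks) $50 billion: the Bank of Canada pays by crediting reserve accounts → +$50B.
Government spending $68 billion: government payments flow into bank reserve accounts → +$68B.
Currency withdrawal $81 billion: banks swap reserves for currency → −$81B.
OMO sale (to banks) $85 billion: the buying banks pay out of their reserve balances → −$85B.
Net: 61 + 50 + 68 − 81 − 85 = +$13 billion.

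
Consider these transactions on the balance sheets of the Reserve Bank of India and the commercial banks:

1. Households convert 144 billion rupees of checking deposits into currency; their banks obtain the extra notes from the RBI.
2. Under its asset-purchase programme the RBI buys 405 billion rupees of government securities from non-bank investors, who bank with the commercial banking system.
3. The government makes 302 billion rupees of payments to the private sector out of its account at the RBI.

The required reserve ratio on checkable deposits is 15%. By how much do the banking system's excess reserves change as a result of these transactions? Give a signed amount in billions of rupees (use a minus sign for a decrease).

+478.55 billion

Currency withdrawal 144 billion rupees: reserves −144B, deposits −144B.
Asset purchase (from non-banks) 405 billion rupees: reserves +405B, deposits +405B.
Government spending 302 billion rupees: reserves +302B, deposits +302B.
Totals: Δreserves = +563B, Δdeposits = +563B.
Δrequired reserves = 15% × +563B = +84.45B.
Δexcess reserves = Δreserves − Δrequired = +563B − (+84.45B) = +478.55 billion.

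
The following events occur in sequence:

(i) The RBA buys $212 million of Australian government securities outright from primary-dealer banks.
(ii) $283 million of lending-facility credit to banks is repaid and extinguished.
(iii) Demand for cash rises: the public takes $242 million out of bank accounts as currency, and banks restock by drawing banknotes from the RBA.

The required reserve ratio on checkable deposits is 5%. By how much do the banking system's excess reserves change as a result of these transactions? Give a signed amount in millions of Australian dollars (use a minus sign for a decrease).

OMO purchase (from banks) $212 million: reserves +$212M, deposits 0.
Discount-window repayment $283 million: reserves −$283M, deposits 0.
Currency withdrawal $242 million: reserves −$242M, deposits −$242M.
Totals: Δreserves = −$313M, Δdeposits = −$242M.
Δrequired reserves = 5% × −$242M = −$12.1M.
Δexcess reserves = Δreserves − Δrequired = −$313M − (−$12.1M) = -$300.9 million.

-$300.9 million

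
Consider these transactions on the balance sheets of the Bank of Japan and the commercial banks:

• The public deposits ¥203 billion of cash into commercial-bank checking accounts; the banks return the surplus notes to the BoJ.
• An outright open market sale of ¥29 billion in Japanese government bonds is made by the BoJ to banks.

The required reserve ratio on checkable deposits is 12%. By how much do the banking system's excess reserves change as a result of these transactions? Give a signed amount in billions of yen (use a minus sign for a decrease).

Currency deposit ¥203 billion: reserves +¥203B, deposits +¥203B.
OMO sale (to banks) ¥29 billion: reserves −¥29B, deposits 0.
Totals: Δreserves = +¥174B, Δdeposits = +¥203B.
Δrequired reserves = 12% × +¥203B = +¥24.36B.
Δexcess reserves = Δreserves − Δrequired = +¥174B − (+¥24.36B) = +¥149.64 billion.

+¥149.64 billion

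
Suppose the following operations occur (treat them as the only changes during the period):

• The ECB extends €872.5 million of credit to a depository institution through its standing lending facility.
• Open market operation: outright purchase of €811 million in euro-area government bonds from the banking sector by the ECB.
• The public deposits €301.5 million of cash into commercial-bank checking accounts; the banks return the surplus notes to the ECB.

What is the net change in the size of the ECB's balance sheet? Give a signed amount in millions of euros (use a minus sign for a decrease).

+€1683.5 million

Discount-window loan €872.5 million: an ECB asset is acquired → +€872.5M.
OMO purchase (from banks) €811 million: an ECB asset is acquired → +€811M.
Currency deposit €301.5 million: only the composition of liabilities changes → 0.
Net: 872.5 + 811 + 0 = +€1683.5 million.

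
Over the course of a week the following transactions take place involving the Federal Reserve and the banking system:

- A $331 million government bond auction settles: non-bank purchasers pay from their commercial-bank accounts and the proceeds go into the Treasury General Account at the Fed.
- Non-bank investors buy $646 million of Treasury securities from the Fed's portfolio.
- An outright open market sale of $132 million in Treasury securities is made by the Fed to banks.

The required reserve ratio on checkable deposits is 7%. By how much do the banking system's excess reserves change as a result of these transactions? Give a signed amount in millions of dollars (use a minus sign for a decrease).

Government account inflow $331 million: reserves −$331M, deposits −$331M.
Asset sale (to non-banks) $646 million: reserves −$646M, deposits −$646M.
OMO sale (to banks) $132 million: reserves −$132M, deposits 0.
Totals: Δreserves = −$1109M, Δdeposits = −$977M.
Δrequired reserves = 7% × −$977M = −$68.39M.
Δexcess reserves = Δreserves − Δrequired = −$1109M − (−$68.39M) = -$1040.61 million.

-$1040.61 million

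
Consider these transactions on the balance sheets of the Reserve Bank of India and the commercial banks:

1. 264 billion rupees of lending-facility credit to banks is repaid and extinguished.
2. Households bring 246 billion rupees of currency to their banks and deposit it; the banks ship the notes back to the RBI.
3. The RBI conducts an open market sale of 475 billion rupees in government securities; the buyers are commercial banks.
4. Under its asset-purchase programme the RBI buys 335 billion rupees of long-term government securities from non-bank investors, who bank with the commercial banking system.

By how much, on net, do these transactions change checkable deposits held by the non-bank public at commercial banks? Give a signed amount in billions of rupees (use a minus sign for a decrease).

+581 billion

Discount-window repayment 264 billion rupees: the counterparty is a bank, so public deposits are unchanged → 0.
Currency deposit 246 billion rupees: non-bank counterparties' bank balances rise → +246B.
OMO sale (to banks) 475 billion rupees: the counterparty is a bank, so public deposits are unchanged → 0.
Asset purchase (from non-banks) 335 billion rupees: non-bank counterparties' bank balances rise → +335B.
Net: 0 + 246 + 0 + 335 = +581 billion.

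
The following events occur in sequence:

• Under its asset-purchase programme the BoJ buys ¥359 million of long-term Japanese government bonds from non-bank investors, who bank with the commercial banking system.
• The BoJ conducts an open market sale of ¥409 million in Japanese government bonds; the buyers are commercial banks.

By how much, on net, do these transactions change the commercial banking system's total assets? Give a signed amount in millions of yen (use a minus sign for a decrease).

+¥359 million

Asset purchase (from non-banks) ¥359 million: bank balance sheets expand → +¥359M.
OMO sale (to banks) ¥409 million: just an asset swap on bank balance sheets → 0.
Net: 359 + 0 = +¥359 million.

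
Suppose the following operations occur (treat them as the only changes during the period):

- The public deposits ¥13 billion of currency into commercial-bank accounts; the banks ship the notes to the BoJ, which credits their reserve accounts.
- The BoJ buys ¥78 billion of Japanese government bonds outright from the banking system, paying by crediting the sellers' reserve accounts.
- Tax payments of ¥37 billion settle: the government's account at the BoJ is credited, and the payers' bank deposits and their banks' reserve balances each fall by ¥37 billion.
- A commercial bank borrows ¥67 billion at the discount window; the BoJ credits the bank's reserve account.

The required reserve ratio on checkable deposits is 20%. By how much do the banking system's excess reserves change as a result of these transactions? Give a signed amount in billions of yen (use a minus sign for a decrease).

+¥125.8 billion

Currency deposit ¥13 billion: reserves +¥13B, deposits +¥13B.
OMO purchase (from banks) ¥78 billion: reserves +¥78B, deposits 0.
Government account inflow ¥37 billion: reserves −¥37B, deposits −¥37B.
Discount-window loan ¥67 billion: reserves +¥67B, deposits 0.
Totals: Δreserves = +¥121B, Δdeposits = −¥24B.
Δrequired reserves = 20% × −¥24B = −¥4.8B.
Δexcess reserves = Δreserves − Δrequired = +¥121B − (−¥4.8B) = +¥125.8 billion.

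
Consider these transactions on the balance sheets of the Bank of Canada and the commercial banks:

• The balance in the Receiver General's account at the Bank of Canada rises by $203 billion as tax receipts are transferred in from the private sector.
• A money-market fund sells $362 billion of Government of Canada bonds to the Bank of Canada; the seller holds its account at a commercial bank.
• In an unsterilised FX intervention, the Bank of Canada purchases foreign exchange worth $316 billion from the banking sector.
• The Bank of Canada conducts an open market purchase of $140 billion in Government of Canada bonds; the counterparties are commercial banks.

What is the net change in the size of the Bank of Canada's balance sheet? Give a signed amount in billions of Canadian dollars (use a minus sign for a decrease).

Government account inflow $203 billion: only the composition of liabilities changes → 0.
Asset purchase (from non-banks) $362 billion: a Bank of Canada asset is acquired → +$362B.
FX purchase $316 billion: a Bank of Canada asset is acquired → +$316B.
OMO purchase (from banks) $140 billion: a Bank of Canada asset is acquired → +$140B.
Net: 0 + 362 + 316 + 140 = +$818 billion.

+$818 billion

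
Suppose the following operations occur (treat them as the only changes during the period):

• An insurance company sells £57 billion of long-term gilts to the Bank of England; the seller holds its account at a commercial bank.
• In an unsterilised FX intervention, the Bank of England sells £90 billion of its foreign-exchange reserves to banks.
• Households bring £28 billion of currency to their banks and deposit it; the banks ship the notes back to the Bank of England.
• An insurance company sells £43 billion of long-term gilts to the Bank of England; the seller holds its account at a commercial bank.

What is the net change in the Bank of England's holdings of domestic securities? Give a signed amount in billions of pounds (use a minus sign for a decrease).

Bank of England balance sheet:
  Assets:      Securities +£100B, Foreign assets −£90B
  Liabilities: Bank reserves +£38B, Currency in circulation −£28B
Commercial banking system:
  Assets:      Reserves at CB +£38B, Foreign assets +£90B
  Liabilities: Checkable deposits +£128B
So the change in the Bank of England's holdings of domestic securities is +£100 billion.

+£100 billion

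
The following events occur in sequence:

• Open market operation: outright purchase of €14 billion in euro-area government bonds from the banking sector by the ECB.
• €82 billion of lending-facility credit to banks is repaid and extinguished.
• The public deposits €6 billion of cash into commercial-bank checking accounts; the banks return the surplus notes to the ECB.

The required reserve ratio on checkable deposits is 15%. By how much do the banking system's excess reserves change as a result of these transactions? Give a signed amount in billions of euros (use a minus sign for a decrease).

OMO purchase (from banks) €14 billion: reserves +€14B, deposits 0.
Discount-window repayment €82 billion: reserves −€82B, deposits 0.
Currency deposit €6 billion: reserves +€6B, deposits +€6B.
Totals: Δreserves = −€62B, Δdeposits = +€6B.
Δrequired reserves = 15% × +€6B = +€0.9B.
Δexcess reserves = Δreserves − Δrequired = −€62B − (+€0.9B) = -€62.9 billion.

-€62.9 billion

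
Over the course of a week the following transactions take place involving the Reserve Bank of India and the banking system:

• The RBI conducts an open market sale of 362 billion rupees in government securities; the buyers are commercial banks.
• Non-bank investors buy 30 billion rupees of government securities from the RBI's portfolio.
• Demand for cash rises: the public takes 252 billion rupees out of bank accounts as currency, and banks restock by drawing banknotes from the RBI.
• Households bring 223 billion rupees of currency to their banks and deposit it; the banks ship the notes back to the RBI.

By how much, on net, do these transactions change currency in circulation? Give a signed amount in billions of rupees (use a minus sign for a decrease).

+29 billion

OMO sale (to banks) 362 billion rupees: no currency enters or leaves circulation → 0.
Asset sale (to non-banks) 30 billion rupees: no currency enters or leaves circulation → 0.
Currency withdrawal 252 billion rupees: notes leave the central bank → +252B.
Currency deposit 223 billion rupees: notes return to the central bank → −223B.
Net: 0 + 0 + 252 − 223 = +29 billion.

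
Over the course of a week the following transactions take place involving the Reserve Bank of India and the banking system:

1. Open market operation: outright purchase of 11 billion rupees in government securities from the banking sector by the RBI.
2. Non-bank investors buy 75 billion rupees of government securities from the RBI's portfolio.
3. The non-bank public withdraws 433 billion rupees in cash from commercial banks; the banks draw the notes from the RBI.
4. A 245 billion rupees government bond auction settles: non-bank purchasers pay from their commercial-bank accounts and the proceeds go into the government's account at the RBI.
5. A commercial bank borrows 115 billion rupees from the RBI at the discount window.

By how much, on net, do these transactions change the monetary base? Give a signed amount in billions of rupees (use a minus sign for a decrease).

-194 billion

RBI balance sheet:
  Assets:      Securities −64B, Loans to banks +115B
  Liabilities: Bank reserves −627B, Currency in circulation +433B, Government deposits +245B
Monetary base = currency + reserves: +433B + (−627B) = -194 billion.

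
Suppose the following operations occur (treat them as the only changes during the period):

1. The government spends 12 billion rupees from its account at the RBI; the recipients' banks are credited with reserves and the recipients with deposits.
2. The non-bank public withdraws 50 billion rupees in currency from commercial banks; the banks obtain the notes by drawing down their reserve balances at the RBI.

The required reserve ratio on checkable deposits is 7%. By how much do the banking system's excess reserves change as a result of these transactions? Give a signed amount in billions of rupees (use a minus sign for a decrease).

Government spending 12 billion rupees: reserves +12B, deposits +12B.
Currency withdrawal 50 billion rupees: reserves −50B, deposits −50B.
Totals: Δreserves = −38B, Δdeposits = −38B.
Δrequired reserves = 7% × −38B = −2.66B.
Δexcess reserves = Δreserves − Δrequired = −38B − (−2.66B) = -35.34 billion.

-35.34 billion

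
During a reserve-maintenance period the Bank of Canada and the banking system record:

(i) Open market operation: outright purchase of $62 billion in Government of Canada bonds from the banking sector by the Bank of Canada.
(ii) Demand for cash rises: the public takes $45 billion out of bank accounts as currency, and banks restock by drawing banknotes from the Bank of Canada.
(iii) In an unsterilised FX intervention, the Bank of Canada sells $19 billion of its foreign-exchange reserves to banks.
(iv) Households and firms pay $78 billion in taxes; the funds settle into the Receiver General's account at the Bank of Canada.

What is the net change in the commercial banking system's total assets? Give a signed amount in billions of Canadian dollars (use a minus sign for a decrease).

Bank of Canada balance sheet:
  Assets:      Securities +$62B, Foreign assets −$19B
  Liabilities: Bank reserves −$80B, Currency in circulation +$45B, Government deposits +$78B
Commercial banking system:
  Assets:      Reserves at CB −$80B, Securities −$62B, Foreign assets +$19B
  Liabilities: Checkable deposits −$123B
Change in total bank assets = -$123 billion.

-$123 billion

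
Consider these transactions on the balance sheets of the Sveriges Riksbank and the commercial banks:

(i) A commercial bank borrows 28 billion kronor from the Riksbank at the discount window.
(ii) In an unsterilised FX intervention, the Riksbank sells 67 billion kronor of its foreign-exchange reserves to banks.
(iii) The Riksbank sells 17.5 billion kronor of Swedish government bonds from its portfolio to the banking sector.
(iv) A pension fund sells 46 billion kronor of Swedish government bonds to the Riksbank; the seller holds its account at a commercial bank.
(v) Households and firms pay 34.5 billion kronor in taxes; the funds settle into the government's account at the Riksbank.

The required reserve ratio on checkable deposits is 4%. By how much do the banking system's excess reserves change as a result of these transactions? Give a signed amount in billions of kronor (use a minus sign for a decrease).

Discount-window loan 28 billion kronor: reserves +28B, deposits 0.
FX sale 67 billion kronor: reserves −67B, deposits 0.
OMO sale (to banks) 17.5 billion kronor: reserves −17.5B, deposits 0.
Asset purchase (from non-banks) 46 billion kronor: reserves +46B, deposits +46B.
Government account inflow 34.5 billion kronor: reserves −34.5B, deposits −34.5B.
Totals: Δreserves = −45B, Δdeposits = +11.5B.
Δrequired reserves = 4% × +11.5B = +0.46B.
Δexcess reserves = Δreserves − Δrequired = −45B − (+0.46B) = -45.46 billion.

-45.46 billion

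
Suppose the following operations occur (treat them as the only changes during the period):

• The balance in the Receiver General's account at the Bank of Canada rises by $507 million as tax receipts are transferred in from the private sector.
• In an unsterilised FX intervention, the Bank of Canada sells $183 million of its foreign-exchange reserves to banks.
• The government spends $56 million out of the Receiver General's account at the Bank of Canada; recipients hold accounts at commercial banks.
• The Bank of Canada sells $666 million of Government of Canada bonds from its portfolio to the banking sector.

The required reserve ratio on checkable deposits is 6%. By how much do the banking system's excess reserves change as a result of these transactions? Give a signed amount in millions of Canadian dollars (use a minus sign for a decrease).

-$1272.94 million

Government account inflow $507 million: reserves −$507M, deposits −$507M.
FX sale $183 million: reserves −$183M, deposits 0.
Government spending $56 million: reserves +$56M, deposits +$56M.
OMO sale (to banks) $666 million: reserves −$666M, deposits 0.
Totals: Δreserves = −$1300M, Δdeposits = −$451M.
Δrequired reserves = 6% × −$451M = −$27.06M.
Δexcess reserves = Δreserves − Δrequired = −$1300M − (−$27.06M) = -$1272.94 million.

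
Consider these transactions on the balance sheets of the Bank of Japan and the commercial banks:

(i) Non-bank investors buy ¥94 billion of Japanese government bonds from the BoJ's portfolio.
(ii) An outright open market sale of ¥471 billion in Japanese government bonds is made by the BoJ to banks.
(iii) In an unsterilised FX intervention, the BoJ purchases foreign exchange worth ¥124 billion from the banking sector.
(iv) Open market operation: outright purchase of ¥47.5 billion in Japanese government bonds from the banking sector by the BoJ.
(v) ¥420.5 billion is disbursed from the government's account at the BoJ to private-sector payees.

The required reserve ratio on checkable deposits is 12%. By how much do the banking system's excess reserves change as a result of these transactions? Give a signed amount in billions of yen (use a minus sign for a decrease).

Asset sale (to non-banks) ¥94 billion: reserves −¥94B, deposits −¥94B.
OMO sale (to banks) ¥471 billion: reserves −¥471B, deposits 0.
FX purchase ¥124 billion: reserves +¥124B, deposits 0.
OMO purchase (from banks) ¥47.5 billion: reserves +¥47.5B, deposits 0.
Government spending ¥420.5 billion: reserves +¥420.5B, deposits +¥420.5B.
Totals: Δreserves = +¥27B, Δdeposits = +¥326.5B.
Δrequired reserves = 12% × +¥326.5B = +¥39.18B.
Δexcess reserves = Δreserves − Δrequired = +¥27B − (+¥39.18B) = -¥12.18 billion.

-¥12.18 billion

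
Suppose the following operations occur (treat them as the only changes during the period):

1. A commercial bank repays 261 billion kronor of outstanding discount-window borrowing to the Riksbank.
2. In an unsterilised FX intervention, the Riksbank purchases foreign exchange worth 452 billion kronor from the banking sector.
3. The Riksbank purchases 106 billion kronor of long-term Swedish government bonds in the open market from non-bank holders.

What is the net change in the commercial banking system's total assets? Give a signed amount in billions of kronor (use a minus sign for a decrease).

Riksbank balance sheet:
  Assets:      Securities +106B, Loans to banks −261B, Foreign assets +452B
  Liabilities: Bank reserves +297B
Commercial banking system:
  Assets:      Reserves at CB +297B, Foreign assets −452B
  Liabilities: Checkable deposits +106B, Borrowings from CB −261B
Change in total bank assets = -155 billion.

-155 billion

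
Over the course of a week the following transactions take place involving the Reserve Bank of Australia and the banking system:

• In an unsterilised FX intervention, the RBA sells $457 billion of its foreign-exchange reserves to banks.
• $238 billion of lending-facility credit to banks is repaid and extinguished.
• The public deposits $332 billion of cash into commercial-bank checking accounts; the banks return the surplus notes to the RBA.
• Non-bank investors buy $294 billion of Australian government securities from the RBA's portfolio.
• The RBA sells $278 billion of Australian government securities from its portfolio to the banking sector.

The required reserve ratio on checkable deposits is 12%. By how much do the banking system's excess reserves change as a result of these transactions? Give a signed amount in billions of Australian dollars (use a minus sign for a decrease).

-$939.56 billion

FX sale $457 billion: reserves −$457B, deposits 0.
Discount-window repayment $238 billion: reserves −$238B, deposits 0.
Currency deposit $332 billion: reserves +$332B, deposits +$332B.
Asset sale (to non-banks) $294 billion: reserves −$294B, deposits −$294B.
OMO sale (to banks) $278 billion: reserves −$278B, deposits 0.
Totals: Δreserves = −$935B, Δdeposits = +$38B.
Δrequired reserves = 12% × +$38B = +$4.56B.
Δexcess reserves = Δreserves − Δrequired = −$935B − (+$4.56B) = -$939.56 billion.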